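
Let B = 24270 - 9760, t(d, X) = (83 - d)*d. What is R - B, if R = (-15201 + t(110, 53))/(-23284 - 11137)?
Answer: -499430539/34421 ≈ -14509.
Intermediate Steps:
t(d, X) = d*(83 - d)
B = 14510
R = 18171/34421 (R = (-15201 + 110*(83 - 1*110))/(-23284 - 11137) = (-15201 + 110*(83 - 110))/(-34421) = (-15201 + 110*(-27))*(-1/34421) = (-15201 - 2970)*(-1/34421) = -18171*(-1/34421) = 18171/34421 ≈ 0.52790)
R - B = 18171/34421 - 1*14510 = 18171/34421 - 14510 = -499430539/34421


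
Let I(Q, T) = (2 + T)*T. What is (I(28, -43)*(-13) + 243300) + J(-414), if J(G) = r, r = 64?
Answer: 220445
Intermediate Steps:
J(G) = 64
I(Q, T) = T*(2 + T)
(I(28, -43)*(-13) + 243300) + J(-414) = (-43*(2 - 43)*(-13) + 243300) + 64 = (-43*(-41)*(-13) + 243300) + 64 = (1763*(-13) + 243300) + 64 = (-22919 + 243300) + 64 = 220381 + 64 = 220445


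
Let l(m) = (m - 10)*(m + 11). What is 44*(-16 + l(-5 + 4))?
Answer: -5544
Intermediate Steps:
l(m) = (-10 + m)*(11 + m)
44*(-16 + l(-5 + 4)) = 44*(-16 + (-110 + (-5 + 4) + (-5 + 4)²)) = 44*(-16 + (-110 - 1 + (-1)²)) = 44*(-16 + (-110 - 1 + 1)) = 44*(-16 - 110) = 44*(-126) = -5544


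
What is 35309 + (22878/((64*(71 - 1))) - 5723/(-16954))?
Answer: 95795374069/2712640 ≈ 35314.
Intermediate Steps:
35309 + (22878/((64*(71 - 1))) - 5723/(-16954)) = 35309 + (22878/((64*70)) - 5723*(-1/16954)) = 35309 + (22878/4480 + 5723/16954) = 35309 + (22878*(1/4480) + 5723/16954) = 35309 + (11439/2240 + 5723/16954) = 35309 + 14768309/2712640 = 95795374069/2712640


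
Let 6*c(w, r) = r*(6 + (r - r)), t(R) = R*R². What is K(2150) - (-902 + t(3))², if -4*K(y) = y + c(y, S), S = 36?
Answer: -1532343/2 ≈ -7.6617e+5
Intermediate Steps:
t(R) = R³
c(w, r) = r (c(w, r) = (r*(6 + (r - r)))/6 = (r*(6 + 0))/6 = (r*6)/6 = (6*r)/6 = r)
K(y) = -9 - y/4 (K(y) = -(y + 36)/4 = -(36 + y)/4 = -9 - y/4)
K(2150) - (-902 + t(3))² = (-9 - ¼*2150) - (-902 + 3³)² = (-9 - 1075/2) - (-902 + 27)² = -1093/2 - 1*(-875)² = -1093/2 - 1*765625 = -1093/2 - 765625 = -1532343/2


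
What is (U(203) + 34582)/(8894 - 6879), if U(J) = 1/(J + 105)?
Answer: 10651257/620620 ≈ 17.162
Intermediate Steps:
U(J) = 1/(105 + J)
(U(203) + 34582)/(8894 - 6879) = (1/(105 + 203) + 34582)/(8894 - 6879) = (1/308 + 34582)/2015 = (1/308 + 34582)*(1/2015) = (10651257/308)*(1/2015) = 10651257/620620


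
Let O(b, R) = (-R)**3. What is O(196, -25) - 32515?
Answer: -16890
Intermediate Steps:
O(b, R) = -R**3
O(196, -25) - 32515 = -1*(-25)**3 - 32515 = -1*(-15625) - 32515 = 15625 - 32515 = -16890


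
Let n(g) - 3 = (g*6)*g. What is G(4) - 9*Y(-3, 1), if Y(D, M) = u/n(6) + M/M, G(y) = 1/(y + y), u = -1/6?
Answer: -5179/584 ≈ -8.8681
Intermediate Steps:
u = -⅙ (u = -1*⅙ = -⅙ ≈ -0.16667)
n(g) = 3 + 6*g² (n(g) = 3 + (g*6)*g = 3 + (6*g)*g = 3 + 6*g²)
G(y) = 1/(2*y)
Y(D, M) = 1313/1314 (Y(D, M) = -1/(6*(3 + 6*6²)) + M/M = -1/(6*(3 + 6*36)) + 1 = -1/(6*(3 + 216)) + 1 = -⅙/219 + 1 = -⅙*1/219 + 1 = -1/1314 + 1 = 1313/1314)
G(4) - 9*Y(-3, 1) = (½)/4 - 9*1313/1314 = (½)*(¼) - 1313/146 = ⅛ - 1313/146 = -5179/584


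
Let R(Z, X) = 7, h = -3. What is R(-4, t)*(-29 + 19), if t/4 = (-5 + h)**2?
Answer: -70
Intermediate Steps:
t = 256 (t = 4*(-5 - 3)**2 = 4*(-8)**2 = 4*64 = 256)
R(-4, t)*(-29 + 19) = 7*(-29 + 19) = 7*(-10) = -70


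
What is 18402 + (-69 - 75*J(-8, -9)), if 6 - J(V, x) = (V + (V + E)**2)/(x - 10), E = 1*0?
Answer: 335577/19 ≈ 17662.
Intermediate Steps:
E = 0
J(V, x) = 6 - (V + V**2)/(-10 + x) (J(V, x) = 6 - (V + (V + 0)**2)/(x - 10) = 6 - (V + V**2)/(-10 + x))
18402 + (-69 - 75*J(-8, -9)) = 18402 + (-69 - 75*(-60 - 1*(-8) - 1*(-8)**2 + 6*(-9))/(-10 - 9)) = 18402 + (-69 - 75*(-60 + 8 - 1*64 - 54)/(-19)) = 18402 + (-69 - (-75)*(-60 + 8 - 64 - 54)/19) = 18402 + (-69 - (-75)*(-170)/19) = 18402 + (-69 - 75*170/19) = 18402 + (-69 - 12750/19) = 18402 - 14061/19 = 335577/19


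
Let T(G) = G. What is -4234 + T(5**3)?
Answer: -4109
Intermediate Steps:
-4234 + T(5**3) = -4234 + 5**3 = -4234 + 125 = -4109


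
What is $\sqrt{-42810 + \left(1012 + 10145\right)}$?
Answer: $3 i \sqrt{3517} \approx 177.91 i$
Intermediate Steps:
$\sqrt{-42810 + \left(1012 + 10145\right)} = \sqrt{-42810 + 11157} = \sqrt{-31653} = 3 i \sqrt{3517}$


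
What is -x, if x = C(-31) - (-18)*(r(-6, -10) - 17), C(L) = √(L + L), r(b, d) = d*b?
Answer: -774 - I*√62 ≈ -774.0 - 7.874*I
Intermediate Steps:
r(b, d) = b*d
C(L) = √2*√L (C(L) = √(2*L) = √2*√L)
x = 774 + I*√62 (x = √2*√(-31) - (-18)*(-6*(-10) - 17) = √2*(I*√31) - (-18)*(60 - 17) = I*√62 - (-18)*43 = I*√62 - 1*(-774) = I*√62 + 774 = 774 + I*√62 ≈ 774.0 + 7.874*I)
-x = -(774 + I*√62) = -774 - I*√62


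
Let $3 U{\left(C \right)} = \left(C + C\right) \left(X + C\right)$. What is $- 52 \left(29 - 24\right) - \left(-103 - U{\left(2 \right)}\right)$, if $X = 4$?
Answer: $-149$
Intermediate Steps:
$U{\left(C \right)} = \frac{2 C \left(4 + C\right)}{3}$ ($U{\left(C \right)} = \frac{\left(C + C\right) \left(4 + C\right)}{3} = \frac{2 C \left(4 + C\right)}{3}$)
$- 52 \left(29 - 24\right) - \left(-103 - U{\left(2 \right)}\right) = - 52 \left(29 - 24\right) + \left(\left(25 + \left(\frac{2}{3} \cdot 2 \left(4 + 2\right) + \left(\left(\left(5 - -4\right) - 2\right) + 1\right)\right)\right) - -70\right) = \left(-52\right) 5 + \left(\left(25 + \left(\frac{2}{3} \cdot 2 \cdot 6 + \left(\left(\left(5 + 4\right) - 2\right) + 1\right)\right)\right) + 70\right) = -260 + \left(\left(25 + \left(8 + \left(\left(9 - 2\right) + 1\right)\right)\right) + 70\right) = -260 + \left(\left(25 + \left(8 + \left(7 + 1\right)\right)\right) + 70\right) = -260 + \left(\left(25 + \left(8 + 8\right)\right) + 70\right) = -260 + \left(\left(25 + 16\right) + 70\right) = -260 + \left(41 + 70\right) = -260 + 111 = -149$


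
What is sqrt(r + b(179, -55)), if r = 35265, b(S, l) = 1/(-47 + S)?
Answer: sqrt(153614373)/66 ≈ 187.79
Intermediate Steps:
sqrt(r + b(179, -55)) = sqrt(35265 + 1/(-47 + 179)) = sqrt(35265 + 1/132) = sqrt(4654981/132) = sqrt(153614373)/66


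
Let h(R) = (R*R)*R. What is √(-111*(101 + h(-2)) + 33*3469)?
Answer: √104154 ≈ 322.73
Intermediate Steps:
h(R) = R³ (h(R) = R²*R = R³)
√(-111*(101 + h(-2)) + 33*3469) = √(-111*(101 + (-2)³) + 33*3469) = √(-111*(101 - 8) + 114477) = √(-111*93 + 114477) = √(-10323 + 114477) = √104154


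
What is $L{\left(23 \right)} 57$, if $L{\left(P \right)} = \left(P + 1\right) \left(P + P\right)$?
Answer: $62928$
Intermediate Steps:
$L{\left(P \right)} = 2 P \left(1 + P\right)$ ($L{\left(P \right)} = \left(1 + P\right) 2 P = 2 P \left(1 + P\right)$)
$L{\left(23 \right)} 57 = 2 \cdot 23 \left(1 + 23\right) 57 = 2 \cdot 23 \cdot 24 \cdot 57 = 1104 \cdot 57 = 62928$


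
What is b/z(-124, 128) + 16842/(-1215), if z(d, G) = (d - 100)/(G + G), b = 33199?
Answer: -107604058/2835 ≈ -37956.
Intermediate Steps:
z(d, G) = (-100 + d)/(2*G) (z(d, G) = (-100 + d)/((2*G)) = (-100 + d)*(1/(2*G)) = (-100 + d)/(2*G))
b/z(-124, 128) + 16842/(-1215) = 33199/(((½)*(-100 - 124)/128)) + 16842/(-1215) = 33199/(((½)*(1/128)*(-224))) + 16842*(-1/1215) = 33199/(-7/8) - 5614/405 = 33199*(-8/7) - 5614/405 = -265592/7 - 5614/405 = -107604058/2835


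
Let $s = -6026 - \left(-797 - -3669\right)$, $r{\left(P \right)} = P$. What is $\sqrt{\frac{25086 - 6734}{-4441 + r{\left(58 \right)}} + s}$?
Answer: $\frac{i \sqrt{19001905282}}{1461} \approx 94.351 i$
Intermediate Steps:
$s = -8898$ ($s = -6026 - \left(-797 + 3669\right) = -6026 - 2872 = -8898$)
$\sqrt{\frac{25086 - 6734}{-4441 + r{\left(58 \right)}} + s} = \sqrt{\frac{25086 - 6734}{-4441 + 58} - 8898} = \sqrt{\frac{18352}{-4383} - 8898} = \sqrt{18352 \left(- \frac{1}{4383}\right) - 8898} = \sqrt{- \frac{18352}{4383} - 8898} = \sqrt{- \frac{39018286}{4383}} = \frac{i \sqrt{19001905282}}{1461}$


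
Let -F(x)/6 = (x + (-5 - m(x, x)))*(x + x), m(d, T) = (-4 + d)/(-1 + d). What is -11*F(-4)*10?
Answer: 55968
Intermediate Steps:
m(d, T) = (-4 + d)/(-1 + d)
F(x) = -12*x*(-5 + x - (-4 + x)/(-1 + x)) (F(x) = -6*(x + (-5 - (-4 + x)/(-1 + x)))*(x + x) = -6*(x + (-5 - (-4 + x)/(-1 + x)))*2*x = -6*(-5 + x - (-4 + x)/(-1 + x))*2*x = -12*x*(-5 + x - (-4 + x)/(-1 + x)))
-11*F(-4)*10 = -132*(-4)*(-9 - 1*(-4)² + 7*(-4))/(-1 - 4)*10 = -132*(-4)*(-9 - 1*16 - 28)/(-5)*10 = -132*(-4)*(-1)*(-9 - 16 - 28)/5*10 = -132*(-4)*(-1)*(-53)/5*10 = -11*(-2544/5)*10 = (27984/5)*10 = 55968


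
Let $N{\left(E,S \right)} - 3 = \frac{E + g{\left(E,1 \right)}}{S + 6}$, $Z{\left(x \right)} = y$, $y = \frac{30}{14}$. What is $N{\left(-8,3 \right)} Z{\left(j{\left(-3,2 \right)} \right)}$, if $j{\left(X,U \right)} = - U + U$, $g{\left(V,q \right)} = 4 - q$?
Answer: $\frac{110}{21} \approx 5.2381$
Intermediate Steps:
$j{\left(X,U \right)} = 0$
$y = \frac{15}{7}$ ($y = 30 \cdot \frac{1}{14} = \frac{15}{7} \approx 2.1429$)
$Z{\left(x \right)} = \frac{15}{7}$
$N{\left(E,S \right)} = 3 + \frac{3 + E}{6 + S}$ ($N{\left(E,S \right)} = 3 + \frac{E + \left(4 - 1\right)}{S + 6} = 3 + \frac{E + \left(4 - 1\right)}{6 + S} = 3 + \frac{E + 3}{6 + S} = 3 + \frac{3 + E}{6 + S}$)
$N{\left(-8,3 \right)} Z{\left(j{\left(-3,2 \right)} \right)} = \frac{21 - 8 + 3 \cdot 3}{6 + 3} \cdot \frac{15}{7} = \frac{21 - 8 + 9}{9} \cdot \frac{15}{7} = \frac{1}{9} \cdot 22 \cdot \frac{15}{7} = \frac{22}{9} \cdot \frac{15}{7} = \frac{110}{21}$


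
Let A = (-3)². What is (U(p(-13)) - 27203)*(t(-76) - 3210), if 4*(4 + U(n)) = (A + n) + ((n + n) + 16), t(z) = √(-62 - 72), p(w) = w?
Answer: 87345705 - 54421*I*√134/2 ≈ 8.7346e+7 - 3.1498e+5*I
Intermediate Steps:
A = 9
t(z) = I*√134 (t(z) = √(-134) = I*√134)
U(n) = 9/4 + 3*n/4 (U(n) = -4 + ((9 + n) + ((n + n) + 16))/4 = -4 + ((9 + n) + (2*n + 16))/4 = -4 + ((9 + n) + (16 + 2*n))/4 = -4 + (25 + 3*n)/4 = -4 + (25/4 + 3*n/4) = 9/4 + 3*n/4)
(U(p(-13)) - 27203)*(t(-76) - 3210) = ((9/4 + (¾)*(-13)) - 27203)*(I*√134 - 3210) = ((9/4 - 39/4) - 27203)*(-3210 + I*√134) = (-15/2 - 27203)*(-3210 + I*√134) = -54421*(-3210 + I*√134)/2 = 87345705 - 54421*I*√134/2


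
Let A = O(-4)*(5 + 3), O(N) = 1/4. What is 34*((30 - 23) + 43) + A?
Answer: 1702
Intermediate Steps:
O(N) = 1/4
A = 2 (A = (5 + 3)/4 = (1/4)*8 = 2)
34*((30 - 23) + 43) + A = 34*((30 - 23) + 43) + 2 = 34*(7 + 43) + 2 = 34*50 + 2 = 1700 + 2 = 1702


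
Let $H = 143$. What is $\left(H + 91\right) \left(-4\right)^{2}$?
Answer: $3744$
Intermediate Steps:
$\left(H + 91\right) \left(-4\right)^{2} = \left(143 + 91\right) \left(-4\right)^{2} = 234 \cdot 16 = 3744$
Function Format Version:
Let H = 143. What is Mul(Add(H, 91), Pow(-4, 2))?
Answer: 3744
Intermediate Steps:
Mul(Add(H, 91), Pow(-4, 2)) = Mul(Add(143, 91), Pow(-4, 2)) = Mul(234, 16) = 3744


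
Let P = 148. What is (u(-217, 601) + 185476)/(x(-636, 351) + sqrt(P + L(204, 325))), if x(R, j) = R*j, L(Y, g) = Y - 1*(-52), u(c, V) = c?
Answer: -10339119531/12458577823 - 185259*sqrt(101)/24917155646 ≈ -0.82995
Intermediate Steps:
L(Y, g) = 52 + Y (L(Y, g) = Y + 52 = 52 + Y)
(u(-217, 601) + 185476)/(x(-636, 351) + sqrt(P + L(204, 325))) = (-217 + 185476)/(-636*351 + sqrt(148 + (52 + 204))) = 185259/(-223236 + sqrt(148 + 256)) = 185259/(-223236 + sqrt(404)) = 185259/(-223236 + 2*sqrt(101))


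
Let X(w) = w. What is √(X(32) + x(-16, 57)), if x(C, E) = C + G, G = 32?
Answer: 4*√3 ≈ 6.9282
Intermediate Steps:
x(C, E) = 32 + C (x(C, E) = C + 32 = 32 + C)
√(X(32) + x(-16, 57)) = √(32 + (32 - 16)) = √(32 + 16) = √48 = 4*√3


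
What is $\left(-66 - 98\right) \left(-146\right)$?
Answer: $23944$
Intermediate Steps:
$\left(-66 - 98\right) \left(-146\right) = \left(-164\right) \left(-146\right) = 23944$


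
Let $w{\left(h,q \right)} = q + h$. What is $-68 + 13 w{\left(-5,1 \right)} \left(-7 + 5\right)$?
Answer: $36$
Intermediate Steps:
$w{\left(h,q \right)} = h + q$
$-68 + 13 w{\left(-5,1 \right)} \left(-7 + 5\right) = -68 + 13 \left(-5 + 1\right) \left(-7 + 5\right) = -68 + 13 \left(\left(-4\right) \left(-2\right)\right) = -68 + 13 \cdot 8 = -68 + 104 = 36$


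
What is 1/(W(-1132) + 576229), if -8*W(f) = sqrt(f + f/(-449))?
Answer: 258726821/149085897345933 + 2*I*sqrt(889469)/149085897345933 ≈ 1.7354e-6 + 1.2652e-11*I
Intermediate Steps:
W(f) = -sqrt(3143)*sqrt(f)/449 (W(f) = -sqrt(f + f/(-449))/8 = -sqrt(f + f*(-1/449))/8 = -sqrt(f - f/449)/8 = -8*sqrt(3143)*sqrt(f)/449/8 = -sqrt(3143)*sqrt(f)/449)
1/(W(-1132) + 576229) = 1/(-sqrt(3143)*sqrt(-1132)/449 + 576229) = 1/(-sqrt(3143)*2*I*sqrt(283)/449 + 576229) = 1/(-2*I*sqrt(889469)/449 + 576229) = 1/(576229 - 2*I*sqrt(889469)/449)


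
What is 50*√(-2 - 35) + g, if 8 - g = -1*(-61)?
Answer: -53 + 50*I*√37 ≈ -53.0 + 304.14*I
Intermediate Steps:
g = -53 (g = 8 - (-1)*(-61) = 8 - 1*61 = 8 - 61 = -53)
50*√(-2 - 35) + g = 50*√(-2 - 35) - 53 = 50*√(-37) - 53 = 50*(I*√37) - 53 = 50*I*√37 - 53 = -53 + 50*I*√37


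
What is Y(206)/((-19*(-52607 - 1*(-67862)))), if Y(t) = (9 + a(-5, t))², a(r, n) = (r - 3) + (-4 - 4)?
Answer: -49/289845 ≈ -0.00016906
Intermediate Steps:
a(r, n) = -11 + r (a(r, n) = (-3 + r) - 8 = -11 + r)
Y(t) = 49 (Y(t) = (9 + (-11 - 5))² = (9 - 16)² = (-7)² = 49)
Y(206)/((-19*(-52607 - 1*(-67862)))) = 49/((-19*(-52607 - 1*(-67862)))) = 49/((-19*(-52607 + 67862))) = 49/((-19*15255)) = 49/(-289845) = 49*(-1/289845) = -49/289845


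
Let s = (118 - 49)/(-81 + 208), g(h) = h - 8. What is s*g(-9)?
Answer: -1173/127 ≈ -9.2362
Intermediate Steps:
g(h) = -8 + h
s = 69/127 ≈ 0.54331
s*g(-9) = 69*(-8 - 9)/127 = (69/127)*(-17) = -1173/127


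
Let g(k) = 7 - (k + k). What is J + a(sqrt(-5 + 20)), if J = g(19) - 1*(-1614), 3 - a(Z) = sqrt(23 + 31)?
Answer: 1586 - 3*sqrt(6) ≈ 1578.7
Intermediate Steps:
g(k) = 7 - 2*k
a(Z) = 3 - 3*sqrt(6) (a(Z) = 3 - sqrt(23 + 31) = 3 - sqrt(54) = 3 - 3*sqrt(6))
J = 1583 (J = (7 - 2*19) - 1*(-1614) = (7 - 38) + 1614 = -31 + 1614 = 1583)
J + a(sqrt(-5 + 20)) = 1583 + (3 - 3*sqrt(6)) = 1586 - 3*sqrt(6)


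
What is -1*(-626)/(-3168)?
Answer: -313/1584 ≈ -0.19760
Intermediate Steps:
-1*(-626)/(-3168) = 626*(-1/3168) = -313/1584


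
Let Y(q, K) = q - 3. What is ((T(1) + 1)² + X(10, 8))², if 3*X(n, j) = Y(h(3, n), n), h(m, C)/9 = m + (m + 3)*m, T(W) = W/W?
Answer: 4356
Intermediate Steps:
T(W) = 1
h(m, C) = 9*m + 9*m*(3 + m) (h(m, C) = 9*(m + (m + 3)*m) = 9*(m + (3 + m)*m) = 9*(m + m*(3 + m)) = 9*m + 9*m*(3 + m))
Y(q, K) = -3 + q
X(n, j) = 62 (X(n, j) = (-3 + 9*3*(4 + 3))/3 = (-3 + 9*3*7)/3 = (-3 + 189)/3 = (⅓)*186 = 62)
((T(1) + 1)² + X(10, 8))² = ((1 + 1)² + 62)² = (2² + 62)² = (4 + 62)² = 66² = 4356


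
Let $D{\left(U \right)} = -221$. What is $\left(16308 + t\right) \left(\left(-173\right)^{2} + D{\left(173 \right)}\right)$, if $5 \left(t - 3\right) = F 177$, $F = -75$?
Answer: $405692448$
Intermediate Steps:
$t = -2652$ ($t = 3 + \frac{\left(-75\right) 177}{5} = 3 + \frac{1}{5} \left(-13275\right) = 3 - 2655 = -2652$)
$\left(16308 + t\right) \left(\left(-173\right)^{2} + D{\left(173 \right)}\right) = \left(16308 - 2652\right) \left(\left(-173\right)^{2} - 221\right) = 13656 \left(29929 - 221\right) = 13656 \cdot 29708 = 405692448$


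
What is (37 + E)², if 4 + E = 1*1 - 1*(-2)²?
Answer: 900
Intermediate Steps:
E = -7 (E = -4 + (1*1 - 1*(-2)²) = -4 + (1 - 1*4) = -4 + (1 - 4) = -4 - 3 = -7)
(37 + E)² = (37 - 7)² = 30² = 900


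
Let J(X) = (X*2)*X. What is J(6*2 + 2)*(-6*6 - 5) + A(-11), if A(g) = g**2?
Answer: -15951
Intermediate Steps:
J(X) = 2*X**2 (J(X) = (2*X)*X = 2*X**2)
J(6*2 + 2)*(-6*6 - 5) + A(-11) = (2*(6*2 + 2)**2)*(-6*6 - 5) + (-11)**2 = (2*(12 + 2)**2)*(-36 - 5) + 121 = (2*14**2)*(-41) + 121 = (2*196)*(-41) + 121 = 392*(-41) + 121 = -16072 + 121 = -15951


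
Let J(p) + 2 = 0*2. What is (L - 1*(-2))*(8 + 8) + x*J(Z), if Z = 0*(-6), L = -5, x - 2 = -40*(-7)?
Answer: -612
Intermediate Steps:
x = 282 (x = 2 - 40*(-7) = 2 + 280 = 282)
Z = 0
J(p) = -2 (J(p) = -2 + 0*2 = -2 + 0 = -2)
(L - 1*(-2))*(8 + 8) + x*J(Z) = (-5 - 1*(-2))*(8 + 8) + 282*(-2) = (-5 + 2)*16 - 564 = -3*16 - 564 = -48 - 564 = -612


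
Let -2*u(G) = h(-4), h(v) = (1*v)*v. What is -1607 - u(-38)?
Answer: -1599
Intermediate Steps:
h(v) = v**2 (h(v) = v*v = v**2)
u(G) = -8 (u(G) = -1/2*(-4)**2 = -1/2*16 = -8)
-1607 - u(-38) = -1607 - 1*(-8) = -1607 + 8 = -1599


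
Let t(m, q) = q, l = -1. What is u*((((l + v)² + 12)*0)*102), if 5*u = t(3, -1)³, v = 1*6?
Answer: 0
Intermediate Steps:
v = 6
u = -⅕ (u = (⅕)*(-1)³ = (⅕)*(-1) = -⅕ ≈ -0.20000)
u*((((l + v)² + 12)*0)*102) = -((-1 + 6)² + 12)*0*102/5 = -(5² + 12)*0*102/5 = -(25 + 12)*0*102/5 = -37*0*102/5 = -0*102 = -⅕*0 = 0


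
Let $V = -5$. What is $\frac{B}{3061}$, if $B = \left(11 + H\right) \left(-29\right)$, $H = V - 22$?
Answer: $\frac{464}{3061} \approx 0.15158$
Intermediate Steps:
$H = -27$ ($H = -5 - 22 = -27$)
$B = 464$ ($B = \left(11 - 27\right) \left(-29\right) = \left(-16\right) \left(-29\right) = 464$)
$\frac{B}{3061} = \frac{464}{3061}$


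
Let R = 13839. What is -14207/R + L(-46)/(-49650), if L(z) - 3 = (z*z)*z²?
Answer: -6963214739/76345150 ≈ -91.207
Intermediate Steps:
L(z) = 3 + z⁴ (L(z) = 3 + (z*z)*z² = 3 + z²*z² = 3 + z⁴)
-14207/R + L(-46)/(-49650) = -14207/13839 + (3 + (-46)⁴)/(-49650) = -14207*1/13839 + (3 + 4477456)*(-1/49650) = -14207/13839 + 4477459*(-1/49650) = -14207/13839 - 4477459/49650 = -6963214739/76345150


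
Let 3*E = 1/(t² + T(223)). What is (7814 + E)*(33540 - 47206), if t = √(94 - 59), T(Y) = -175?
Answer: -22425079207/210 ≈ -1.0679e+8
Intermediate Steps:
t = √35 ≈ 5.9161
E = -1/420 (E = 1/(3*((√35)² - 175)) = 1/(3*(35 - 175)) = (⅓)/(-140) = (⅓)*(-1/140) = -1/420 ≈ -0.0023810)
(7814 + E)*(33540 - 47206) = (7814 - 1/420)*(33540 - 47206) = (3281879/420)*(-13666) = -22425079207/210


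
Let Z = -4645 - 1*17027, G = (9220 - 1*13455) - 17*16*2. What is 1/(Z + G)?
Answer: -1/26451 ≈ -3.7806e-5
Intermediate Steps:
G = -4779 (G = (9220 - 13455) - 272*2 = -4235 - 1*544 = -4235 - 544 = -4779)
Z = -21672 (Z = -4645 - 17027 = -21672)
1/(Z + G) = 1/(-21672 - 4779) = 1/(-26451) = -1/26451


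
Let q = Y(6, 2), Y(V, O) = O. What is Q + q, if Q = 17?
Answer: 19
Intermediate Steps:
q = 2
Q + q = 17 + 2 = 19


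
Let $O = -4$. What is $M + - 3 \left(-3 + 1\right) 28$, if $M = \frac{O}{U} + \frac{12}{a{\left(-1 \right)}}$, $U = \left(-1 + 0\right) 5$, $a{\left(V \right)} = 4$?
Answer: $\frac{859}{5} \approx 171.8$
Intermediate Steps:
$U = -5$ ($U = \left(-1\right) 5 = -5$)
$M = \frac{19}{5}$ ($M = - \frac{4}{-5} + \frac{12}{4} = \left(-4\right) \left(- \frac{1}{5}\right) + 12 \cdot \frac{1}{4} = \frac{4}{5} + 3 = \frac{19}{5} \approx 3.8$)
$M + - 3 \left(-3 + 1\right) 28 = \frac{19}{5} + - 3 \left(-3 + 1\right) 28 = \frac{19}{5} + \left(-3\right) \left(-2\right) 28 = \frac{19}{5} + 6 \cdot 28 = \frac{19}{5} + 168 = \frac{859}{5}$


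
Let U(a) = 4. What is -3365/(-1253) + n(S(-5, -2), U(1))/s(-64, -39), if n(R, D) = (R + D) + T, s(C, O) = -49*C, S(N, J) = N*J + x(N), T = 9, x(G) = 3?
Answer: 756087/280672 ≈ 2.6938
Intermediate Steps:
S(N, J) = 3 + J*N (S(N, J) = N*J + 3 = J*N + 3 = 3 + J*N)
n(R, D) = 9 + D + R (n(R, D) = (R + D) + 9 = (D + R) + 9 = 9 + D + R)
-3365/(-1253) + n(S(-5, -2), U(1))/s(-64, -39) = -3365/(-1253) + (9 + 4 + (3 - 2*(-5)))/((-49*(-64))) = -3365*(-1/1253) + (9 + 4 + (3 + 10))/3136 = 3365/1253 + (9 + 4 + 13)*(1/3136) = 3365/1253 + 26*(1/3136) = 3365/1253 + 13/1568 = 756087/280672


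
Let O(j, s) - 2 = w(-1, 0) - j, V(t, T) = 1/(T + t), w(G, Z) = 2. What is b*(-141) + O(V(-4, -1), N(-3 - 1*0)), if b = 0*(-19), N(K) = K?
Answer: 21/5 ≈ 4.2000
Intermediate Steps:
b = 0
O(j, s) = 4 - j (O(j, s) = 2 + (2 - j) = 4 - j)
b*(-141) + O(V(-4, -1), N(-3 - 1*0)) = 0*(-141) + (4 - 1/(-1 - 4)) = 0 + (4 - 1/(-5)) = 0 + (4 - 1*(-1/5)) = 0 + (4 + 1/5) = 0 + 21/5 = 21/5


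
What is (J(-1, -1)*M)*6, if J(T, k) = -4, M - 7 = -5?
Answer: -48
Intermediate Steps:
M = 2 (M = 7 - 5 = 2)
(J(-1, -1)*M)*6 = -4*2*6 = -8*6 = -48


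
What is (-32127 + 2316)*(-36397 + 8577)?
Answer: 829342020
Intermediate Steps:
(-32127 + 2316)*(-36397 + 8577) = -29811*(-27820) = 829342020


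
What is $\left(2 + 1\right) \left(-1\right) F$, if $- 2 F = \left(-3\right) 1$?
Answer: $- \frac{9}{2} \approx -4.5$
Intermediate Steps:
$F = \frac{3}{2}$ ($F = - \frac{\left(-3\right) 1}{2} = \left(- \frac{1}{2}\right) \left(-3\right) = \frac{3}{2} \approx 1.5$)
$\left(2 + 1\right) \left(-1\right) F = \left(2 + 1\right) \left(-1\right) \frac{3}{2} = 3 \left(-1\right) \frac{3}{2} = \left(-3\right) \frac{3}{2} = - \frac{9}{2}$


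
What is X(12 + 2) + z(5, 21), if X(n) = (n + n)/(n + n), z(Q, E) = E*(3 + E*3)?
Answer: 1387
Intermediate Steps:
z(Q, E) = E*(3 + 3*E)
X(n) = 1 (X(n) = (2*n)/((2*n)) = (2*n)*(1/(2*n)) = 1)
X(12 + 2) + z(5, 21) = 1 + 3*21*(1 + 21) = 1 + 3*21*22 = 1 + 1386 = 1387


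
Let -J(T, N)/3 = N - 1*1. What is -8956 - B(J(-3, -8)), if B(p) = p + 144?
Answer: -9127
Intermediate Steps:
J(T, N) = 3 - 3*N (J(T, N) = -3*(N - 1*1) = -3*(N - 1) = -3*(-1 + N) = 3 - 3*N)
B(p) = 144 + p
-8956 - B(J(-3, -8)) = -8956 - (144 + (3 - 3*(-8))) = -8956 - (144 + (3 + 24)) = -8956 - (144 + 27) = -8956 - 1*171 = -8956 - 171 = -9127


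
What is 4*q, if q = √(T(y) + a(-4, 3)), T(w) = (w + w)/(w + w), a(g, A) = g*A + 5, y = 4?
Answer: 4*I*√6 ≈ 9.798*I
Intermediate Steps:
a(g, A) = 5 + A*g (a(g, A) = A*g + 5 = 5 + A*g)
T(w) = 1 (T(w) = (2*w)/((2*w)) = (2*w)*(1/(2*w)) = 1)
q = I*√6 (q = √(1 + (5 + 3*(-4))) = √(1 + (5 - 12)) = √(1 - 7) = √(-6) = I*√6 ≈ 2.4495*I)
4*q = 4*(I*√6) = 4*I*√6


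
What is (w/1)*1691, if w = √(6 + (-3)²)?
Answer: 1691*√15 ≈ 6549.2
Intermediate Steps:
w = √15 (w = √(6 + 9) = √15 ≈ 3.8730)
(w/1)*1691 = (√15/1)*1691 = (√15*1)*1691 = √15*1691 = 1691*√15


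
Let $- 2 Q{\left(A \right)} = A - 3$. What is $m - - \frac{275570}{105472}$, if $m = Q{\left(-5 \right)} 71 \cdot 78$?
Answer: $\frac{1168345657}{52736} \approx 22155.0$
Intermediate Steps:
$Q{\left(A \right)} = \frac{3}{2} - \frac{A}{2}$ ($Q{\left(A \right)} = - \frac{A - 3}{2} = - \frac{-3 + A}{2} = \frac{3}{2} - \frac{A}{2}$)
$m = 22152$ ($m = \left(\frac{3}{2} - - \frac{5}{2}\right) 71 \cdot 78 = \left(\frac{3}{2} + \frac{5}{2}\right) 71 \cdot 78 = 4 \cdot 71 \cdot 78 = 284 \cdot 78 = 22152$)
$m - - \frac{275570}{105472} = 22152 - - \frac{275570}{105472} = 22152 - \left(-275570\right) \frac{1}{105472} = 22152 - - \frac{137785}{52736} = 22152 + \frac{137785}{52736} = \frac{1168345657}{52736}$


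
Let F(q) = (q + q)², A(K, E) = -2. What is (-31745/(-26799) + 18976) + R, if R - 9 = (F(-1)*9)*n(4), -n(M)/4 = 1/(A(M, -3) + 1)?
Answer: 512669816/26799 ≈ 19130.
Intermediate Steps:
F(q) = 4*q² (F(q) = (2*q)² = 4*q²)
n(M) = 4 (n(M) = -4/(-2 + 1) = -4/(-1) = -4*(-1) = 4)
R = 153 (R = 9 + ((4*(-1)²)*9)*4 = 9 + ((4*1)*9)*4 = 9 + (4*9)*4 = 9 + 36*4 = 9 + 144 = 153)
(-31745/(-26799) + 18976) + R = (-31745/(-26799) + 18976) + 153 = (-31745*(-1/26799) + 18976) + 153 = (31745/26799 + 18976) + 153 = 508569569/26799 + 153 = 512669816/26799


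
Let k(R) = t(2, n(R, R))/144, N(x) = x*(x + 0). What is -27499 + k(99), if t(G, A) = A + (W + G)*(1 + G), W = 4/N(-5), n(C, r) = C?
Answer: -10999307/400 ≈ -27498.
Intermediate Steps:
N(x) = x² (N(x) = x*x = x²)
W = 4/25 (W = 4/((-5)²) = 4/25 ≈ 0.16000)
t(G, A) = A + (1 + G)*(4/25 + G) (t(G, A) = A + (4/25 + G)*(1 + G) = A + (1 + G)*(4/25 + G))
k(R) = 9/200 + R/144 (k(R) = (4/25 + R + 2² + (29/25)*2)/144 = (4/25 + R + 4 + 58/25)*(1/144) = (162/25 + R)*(1/144) = 9/200 + R/144)
-27499 + k(99) = -27499 + (9/200 + (1/144)*99) = -27499 + (9/200 + 11/16) = -27499 + 293/400 = -10999307/400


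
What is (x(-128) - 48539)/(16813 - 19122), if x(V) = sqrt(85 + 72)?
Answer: 48539/2309 - sqrt(157)/2309 ≈ 21.016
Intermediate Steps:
x(V) = sqrt(157)
(x(-128) - 48539)/(16813 - 19122) = (sqrt(157) - 48539)/(16813 - 19122) = (-48539 + sqrt(157))/(-2309) = (-48539 + sqrt(157))*(-1/2309) = 48539/2309 - sqrt(157)/2309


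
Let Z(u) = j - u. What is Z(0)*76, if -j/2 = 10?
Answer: -1520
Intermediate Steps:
j = -20 (j = -2*10 = -20)
Z(u) = -20 - u
Z(0)*76 = (-20 - 1*0)*76 = (-20 + 0)*76 = -20*76 = -1520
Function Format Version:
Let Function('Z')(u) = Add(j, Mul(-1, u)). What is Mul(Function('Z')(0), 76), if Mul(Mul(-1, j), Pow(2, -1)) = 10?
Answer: -1520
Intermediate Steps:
j = -20 (j = Mul(-2, 10) = -20)
Function('Z')(u) = Add(-20, Mul(-1, u))
Mul(Function('Z')(0), 76) = Mul(Add(-20, Mul(-1, 0)), 76) = Mul(Add(-20, 0), 76) = Mul(-20, 76) = -1520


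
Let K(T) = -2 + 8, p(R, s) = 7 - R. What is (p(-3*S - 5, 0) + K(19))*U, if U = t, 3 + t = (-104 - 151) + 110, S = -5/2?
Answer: -1554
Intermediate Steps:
S = -5/2 (S = -5*½ = -5/2 ≈ -2.5000)
t = -148 (t = -3 + ((-104 - 151) + 110) = -3 + (-255 + 110) = -3 - 145 = -148)
U = -148
K(T) = 6
(p(-3*S - 5, 0) + K(19))*U = ((7 - (-3*(-5/2) - 5)) + 6)*(-148) = ((7 - (15/2 - 5)) + 6)*(-148) = ((7 - 1*5/2) + 6)*(-148) = ((7 - 5/2) + 6)*(-148) = (9/2 + 6)*(-148) = (21/2)*(-148) = -1554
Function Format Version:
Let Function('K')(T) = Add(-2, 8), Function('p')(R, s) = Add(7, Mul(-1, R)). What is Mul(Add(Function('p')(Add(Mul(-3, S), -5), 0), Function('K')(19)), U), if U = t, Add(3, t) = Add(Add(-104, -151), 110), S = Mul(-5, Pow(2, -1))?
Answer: -1554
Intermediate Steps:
S = Rational(-5, 2) (S = Mul(-5, Rational(1, 2)) = Rational(-5, 2) ≈ -2.5000)
t = -148 (t = Add(-3, Add(Add(-104, -151), 110)) = Add(-3, Add(-255, 110)) = Add(-3, -145) = -148)
U = -148
Function('K')(T) = 6
Mul(Add(Function('p')(Add(Mul(-3, S), -5), 0), Function('K')(19)), U) = Mul(Add(Add(7, Mul(-1, Add(Mul(-3, Rational(-5, 2)), -5))), 6), -148) = Mul(Add(Add(7, Mul(-1, Add(Rational(15, 2), -5))), 6), -148) = Mul(Add(Add(7, Mul(-1, Rational(5, 2))), 6), -148) = Mul(Add(Add(7, Rational(-5, 2)), 6), -148) = Mul(Add(Rational(9, 2), 6), -148) = Mul(Rational(21, 2), -148) = -1554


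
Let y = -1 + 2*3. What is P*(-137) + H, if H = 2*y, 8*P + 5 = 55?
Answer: -3385/4 ≈ -846.25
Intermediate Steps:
P = 25/4 (P = -5/8 + (⅛)*55 = -5/8 + 55/8 = 25/4 ≈ 6.2500)
y = 5 (y = -1 + 6 = 5)
H = 10 (H = 2*5 = 10)
P*(-137) + H = (25/4)*(-137) + 10 = -3425/4 + 10 = -3385/4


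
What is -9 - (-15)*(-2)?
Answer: -39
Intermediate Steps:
-9 - (-15)*(-2) = -9 - 3*10 = -9 - 30 = -39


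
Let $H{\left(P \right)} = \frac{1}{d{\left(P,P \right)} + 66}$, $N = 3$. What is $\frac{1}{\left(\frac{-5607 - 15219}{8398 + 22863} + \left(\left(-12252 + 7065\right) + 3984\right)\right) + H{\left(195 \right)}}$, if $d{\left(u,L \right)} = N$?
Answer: $- \frac{2157009}{2596287560} \approx -0.0008308$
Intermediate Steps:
$d{\left(u,L \right)} = 3$
$H{\left(P \right)} = \frac{1}{69}$ ($H{\left(P \right)} = \frac{1}{3 + 66} = \frac{1}{69}$)
$\frac{1}{\left(\frac{-5607 - 15219}{8398 + 22863} + \left(\left(-12252 + 7065\right) + 3984\right)\right) + H{\left(195 \right)}} = \frac{1}{\left(\frac{-5607 - 15219}{8398 + 22863} + \left(\left(-12252 + 7065\right) + 3984\right)\right) + \frac{1}{69}} = \frac{1}{\left(- \frac{20826}{31261} + \left(-5187 + 3984\right)\right) + \frac{1}{69}} = \frac{1}{\left(\left(-20826\right) \frac{1}{31261} - 1203\right) + \frac{1}{69}} = \frac{1}{\left(- \frac{20826}{31261} - 1203\right) + \frac{1}{69}} = \frac{1}{- \frac{37627809}{31261} + \frac{1}{69}} = \frac{1}{- \frac{2596287560}{2157009}} = - \frac{2157009}{2596287560}$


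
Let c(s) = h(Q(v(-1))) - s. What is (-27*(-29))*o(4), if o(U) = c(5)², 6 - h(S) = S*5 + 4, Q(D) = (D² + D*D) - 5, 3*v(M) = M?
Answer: 1024976/3 ≈ 3.4166e+5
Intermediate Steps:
v(M) = M/3
Q(D) = -5 + 2*D² (Q(D) = (D² + D²) - 5 = 2*D² - 5 = -5 + 2*D²)
h(S) = 2 - 5*S (h(S) = 6 - (S*5 + 4) = 6 - (5*S + 4) = 6 - (4 + 5*S) = 6 + (-4 - 5*S) = 2 - 5*S)
c(s) = 233/9 - s (c(s) = (2 - 5*(-5 + 2*((⅓)*(-1))²)) - s = (2 - 5*(-5 + 2*(-⅓)²)) - s = (2 - 5*(-5 + 2*(⅑))) - s = (2 - 5*(-5 + 2/9)) - s = (2 - 5*(-43/9)) - s = (2 + 215/9) - s = 233/9 - s)
o(U) = 35344/81 (o(U) = (233/9 - 1*5)² = (233/9 - 5)² = (188/9)² = 35344/81)
(-27*(-29))*o(4) = -27*(-29)*(35344/81) = 783*(35344/81) = 1024976/3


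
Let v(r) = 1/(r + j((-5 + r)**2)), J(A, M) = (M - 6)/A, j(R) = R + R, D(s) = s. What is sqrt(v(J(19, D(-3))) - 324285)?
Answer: 2*I*sqrt(37339350198766)/21461 ≈ 569.46*I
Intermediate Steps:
j(R) = 2*R
J(A, M) = (-6 + M)/A
v(r) = 1/(r + 2*(-5 + r)**2)
sqrt(v(J(19, D(-3))) - 324285) = sqrt(1/((-6 - 3)/19 + 2*(-5 + (-6 - 3)/19)**2) - 324285) = sqrt(1/((1/19)*(-9) + 2*(-5 + (1/19)*(-9))**2) - 324285) = sqrt(1/(-9/19 + 2*(-5 - 9/19)**2) - 324285) = sqrt(1/(-9/19 + 2*(-104/19)**2) - 324285) = sqrt(1/(-9/19 + 2*(10816/361)) - 324285) = sqrt(1/(-9/19 + 21632/361) - 324285) = sqrt(1/(21461/361) - 324285) = sqrt(361/21461 - 324285) = sqrt(-6959480024/21461) = 2*I*sqrt(37339350198766)/21461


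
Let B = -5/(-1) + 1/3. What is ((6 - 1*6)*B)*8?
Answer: 0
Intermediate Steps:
B = 16/3 (B = -5*(-1) + 1*(⅓) = 5 + ⅓ = 16/3 ≈ 5.3333)
((6 - 1*6)*B)*8 = ((6 - 1*6)*(16/3))*8 = ((6 - 6)*(16/3))*8 = (0*(16/3))*8 = 0*8 = 0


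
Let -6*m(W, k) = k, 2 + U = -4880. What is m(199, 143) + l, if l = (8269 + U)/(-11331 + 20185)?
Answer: -311450/13281 ≈ -23.451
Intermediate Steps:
U = -4882 (U = -2 - 4880 = -4882)
m(W, k) = -k/6
l = 3387/8854 (l = (8269 - 4882)/(-11331 + 20185) = 3387/8854 ≈ 0.38254)
m(199, 143) + l = -1/6*143 + 3387/8854 = -143/6 + 3387/8854 = -311450/13281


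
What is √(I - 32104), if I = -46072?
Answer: 4*I*√4886 ≈ 279.6*I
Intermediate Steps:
√(I - 32104) = √(-46072 - 32104) = √(-78176) = 4*I*√4886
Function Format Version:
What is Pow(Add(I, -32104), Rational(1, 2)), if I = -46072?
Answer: Mul(4, I, Pow(4886, Rational(1, 2))) ≈ Mul(279.60, I)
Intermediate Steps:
Pow(Add(I, -32104), Rational(1, 2)) = Pow(Add(-46072, -32104), Rational(1, 2)) = Pow(-78176, Rational(1, 2)) = Mul(4, I, Pow(4886, Rational(1, 2)))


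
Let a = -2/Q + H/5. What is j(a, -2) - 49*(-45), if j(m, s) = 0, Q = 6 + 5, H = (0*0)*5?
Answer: 2205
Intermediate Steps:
H = 0 (H = 0*5 = 0)
Q = 11
a = -2/11 (a = -2/11 + 0/5 = -2*1/11 + 0*(⅕) = -2/11 + 0 = -2/11 ≈ -0.18182)
j(a, -2) - 49*(-45) = 0 - 49*(-45) = 0 + 2205 = 2205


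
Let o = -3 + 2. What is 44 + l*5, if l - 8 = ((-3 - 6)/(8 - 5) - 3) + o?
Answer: 49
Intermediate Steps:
o = -1
l = 1 (l = 8 + (((-3 - 6)/(8 - 5) - 3) - 1) = 8 + ((-9/3 - 3) - 1) = 8 + ((-9*1/3 - 3) - 1) = 8 + ((-3 - 3) - 1) = 8 + (-6 - 1) = 8 - 7 = 1)
44 + l*5 = 44 + 1*5 = 44 + 5 = 49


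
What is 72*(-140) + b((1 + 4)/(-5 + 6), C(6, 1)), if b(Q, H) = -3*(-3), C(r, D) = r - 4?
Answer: -10071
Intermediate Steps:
C(r, D) = -4 + r
b(Q, H) = 9
72*(-140) + b((1 + 4)/(-5 + 6), C(6, 1)) = 72*(-140) + 9 = -10080 + 9 = -10071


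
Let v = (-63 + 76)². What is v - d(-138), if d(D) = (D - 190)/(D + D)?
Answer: 11579/69 ≈ 167.81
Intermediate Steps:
v = 169 (v = 13² = 169)
d(D) = (-190 + D)/(2*D) (d(D) = (-190 + D)/((2*D)) = (-190 + D)*(1/(2*D)) = (-190 + D)/(2*D))
v - d(-138) = 169 - (-190 - 138)/(2*(-138)) = 169 - (-1)*(-328)/(2*138) = 169 - 1*82/69 = 169 - 82/69 = 11579/69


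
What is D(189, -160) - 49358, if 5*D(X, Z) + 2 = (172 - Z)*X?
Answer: -184044/5 ≈ -36809.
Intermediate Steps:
D(X, Z) = -⅖ + X*(172 - Z)/5 (D(X, Z) = -⅖ + ((172 - Z)*X)/5 = -⅖ + (X*(172 - Z))/5 = -⅖ + X*(172 - Z)/5)
D(189, -160) - 49358 = (-⅖ + (172/5)*189 - ⅕*189*(-160)) - 49358 = (-⅖ + 32508/5 + 6048) - 49358 = 62746/5 - 49358 = -184044/5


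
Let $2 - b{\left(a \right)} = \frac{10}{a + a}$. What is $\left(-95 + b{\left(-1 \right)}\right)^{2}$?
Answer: $7744$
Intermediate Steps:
$b{\left(a \right)} = 2 - \frac{5}{a}$ ($b{\left(a \right)} = 2 - \frac{10}{a + a} = 2 - \frac{10}{2 a} = 2 - 10 \frac{1}{2 a} = 2 - \frac{5}{a}$)
$\left(-95 + b{\left(-1 \right)}\right)^{2} = \left(-95 - \left(-2 + \frac{5}{-1}\right)\right)^{2} = \left(-95 + \left(2 - -5\right)\right)^{2} = \left(-95 + \left(2 + 5\right)\right)^{2} = \left(-95 + 7\right)^{2} = \left(-88\right)^{2} = 7744$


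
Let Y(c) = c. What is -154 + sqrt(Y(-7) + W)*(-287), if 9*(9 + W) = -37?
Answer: -154 - 287*I*sqrt(181)/3 ≈ -154.0 - 1287.1*I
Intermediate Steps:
W = -118/9 (W = -9 + (1/9)*(-37) = -9 - 37/9 = -118/9 ≈ -13.111)
-154 + sqrt(Y(-7) + W)*(-287) = -154 + sqrt(-7 - 118/9)*(-287) = -154 + sqrt(-181/9)*(-287) = -154 + (I*sqrt(181)/3)*(-287) = -154 - 287*I*sqrt(181)/3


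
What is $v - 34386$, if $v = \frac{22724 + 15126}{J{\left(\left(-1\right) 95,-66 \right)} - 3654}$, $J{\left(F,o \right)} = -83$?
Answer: $- \frac{128538332}{3737} \approx -34396.0$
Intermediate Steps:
$v = - \frac{37850}{3737}$ ($v = \frac{22724 + 15126}{-83 - 3654} = \frac{37850}{-3737} = 37850 \left(- \frac{1}{3737}\right) = - \frac{37850}{3737} \approx -10.128$)
$v - 34386 = - \frac{37850}{3737} - 34386 = - \frac{128538332}{3737}$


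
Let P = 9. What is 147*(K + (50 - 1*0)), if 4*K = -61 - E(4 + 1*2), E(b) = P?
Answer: 9555/2 ≈ 4777.5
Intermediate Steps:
E(b) = 9
K = -35/2 (K = (-61 - 1*9)/4 = (-61 - 9)/4 = (¼)*(-70) = -35/2 ≈ -17.500)
147*(K + (50 - 1*0)) = 147*(-35/2 + (50 - 1*0)) = 147*(-35/2 + (50 + 0)) = 147*(-35/2 + 50) = 147*(65/2) = 9555/2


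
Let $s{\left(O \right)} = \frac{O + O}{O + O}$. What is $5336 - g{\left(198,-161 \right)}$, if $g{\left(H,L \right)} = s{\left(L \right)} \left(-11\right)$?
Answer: $5347$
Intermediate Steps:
$s{\left(O \right)} = 1$ ($s{\left(O \right)} = \frac{2 O}{2 O} = 2 O \frac{1}{2 O} = 1$)
$g{\left(H,L \right)} = -11$ ($g{\left(H,L \right)} = 1 \left(-11\right) = -11$)
$5336 - g{\left(198,-161 \right)} = 5336 - -11 = 5336 + 11 = 5347$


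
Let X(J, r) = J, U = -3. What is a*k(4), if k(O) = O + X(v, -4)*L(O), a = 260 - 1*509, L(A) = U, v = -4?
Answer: -3984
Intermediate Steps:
L(A) = -3
a = -249 (a = 260 - 509 = -249)
k(O) = 12 + O (k(O) = O - 4*(-3) = O + 12 = 12 + O)
a*k(4) = -249*(12 + 4) = -249*16 = -3984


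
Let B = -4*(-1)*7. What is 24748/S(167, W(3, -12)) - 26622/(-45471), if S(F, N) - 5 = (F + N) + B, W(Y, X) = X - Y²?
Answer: 376693882/2713103 ≈ 138.84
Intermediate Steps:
B = 28 (B = 4*7 = 28)
S(F, N) = 33 + F + N (S(F, N) = 5 + ((F + N) + 28) = 5 + (28 + F + N) = 33 + F + N)
24748/S(167, W(3, -12)) - 26622/(-45471) = 24748/(33 + 167 + (-12 - 1*3²)) - 26622/(-45471) = 24748/(33 + 167 + (-12 - 1*9)) - 26622*(-1/45471) = 24748/(33 + 167 + (-12 - 9)) + 8874/15157 = 24748/(33 + 167 - 21) + 8874/15157 = 24748/179 + 8874/15157 = 376693882/2713103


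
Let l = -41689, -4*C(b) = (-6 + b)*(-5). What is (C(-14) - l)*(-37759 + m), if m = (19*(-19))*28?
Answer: -1994330688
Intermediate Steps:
m = -10108 (m = -361*28 = -10108)
C(b) = -15/2 + 5*b/4 (C(b) = -(-6 + b)*(-5)/4 = -(30 - 5*b)/4 = -15/2 + 5*b/4)
(C(-14) - l)*(-37759 + m) = ((-15/2 + (5/4)*(-14)) - 1*(-41689))*(-37759 - 10108) = ((-15/2 - 35/2) + 41689)*(-47867) = (-25 + 41689)*(-47867) = 41664*(-47867) = -1994330688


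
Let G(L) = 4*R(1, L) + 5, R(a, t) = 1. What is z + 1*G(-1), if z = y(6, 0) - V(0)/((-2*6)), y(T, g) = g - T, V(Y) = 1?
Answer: 37/12 ≈ 3.0833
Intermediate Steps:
G(L) = 9 (G(L) = 4*1 + 5 = 4 + 5 = 9)
z = -71/12 (z = (0 - 1*6) - 1/((-2*6)) = (0 - 6) - 1/(-12) = -6 - (-1)/12 = -6 - 1*(-1/12) = -6 + 1/12 = -71/12 ≈ -5.9167)
z + 1*G(-1) = -71/12 + 1*9 = -71/12 + 9 = 37/12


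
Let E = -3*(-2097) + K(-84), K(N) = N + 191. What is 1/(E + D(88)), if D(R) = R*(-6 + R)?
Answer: 1/13614 ≈ 7.3454e-5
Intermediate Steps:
K(N) = 191 + N
E = 6398 (E = -3*(-2097) + (191 - 84) = 6291 + 107 = 6398)
1/(E + D(88)) = 1/(6398 + 88*(-6 + 88)) = 1/(6398 + 88*82) = 1/(6398 + 7216) = 1/13614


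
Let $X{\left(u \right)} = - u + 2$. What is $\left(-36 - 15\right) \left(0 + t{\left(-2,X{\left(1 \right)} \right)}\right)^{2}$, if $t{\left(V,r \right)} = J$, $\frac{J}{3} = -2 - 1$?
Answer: $-4131$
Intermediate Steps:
$X{\left(u \right)} = 2 - u$
$J = -9$ ($J = 3 \left(-2 - 1\right) = 3 \left(-3\right) = -9$)
$t{\left(V,r \right)} = -9$
$\left(-36 - 15\right) \left(0 + t{\left(-2,X{\left(1 \right)} \right)}\right)^{2} = \left(-36 - 15\right) \left(0 - 9\right)^{2} = - 51 \left(-9\right)^{2} = \left(-51\right) 81 = -4131$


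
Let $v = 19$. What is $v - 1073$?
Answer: $-1054$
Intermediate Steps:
$v - 1073 = 19 - 1073 = -1054$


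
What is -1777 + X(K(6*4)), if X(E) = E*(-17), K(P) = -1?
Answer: -1760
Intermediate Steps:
X(E) = -17*E
-1777 + X(K(6*4)) = -1777 - 17*(-1) = -1777 + 17 = -1760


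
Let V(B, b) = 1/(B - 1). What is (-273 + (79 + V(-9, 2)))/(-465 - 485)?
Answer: 1941/9500 ≈ 0.20432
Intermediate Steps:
V(B, b) = 1/(-1 + B)
(-273 + (79 + V(-9, 2)))/(-465 - 485) = (-273 + (79 + 1/(-1 - 9)))/(-465 - 485) = (-273 + (79 + 1/(-10)))/(-950) = (-273 + (79 - ⅒))*(-1/950) = (-273 + 789/10)*(-1/950) = -1941/10*(-1/950) = 1941/9500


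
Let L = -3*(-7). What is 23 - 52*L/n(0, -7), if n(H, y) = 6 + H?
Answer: -159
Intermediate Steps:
L = 21
23 - 52*L/n(0, -7) = 23 - 1092/(6 + 0) = 23 - 1092/6 = 23 - 52*7/2 = 23 - 182 = -159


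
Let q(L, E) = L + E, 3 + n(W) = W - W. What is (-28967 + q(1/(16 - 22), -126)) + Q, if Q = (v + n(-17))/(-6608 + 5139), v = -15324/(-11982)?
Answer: -512085039865/17601558 ≈ -29093.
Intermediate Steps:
n(W) = -3 (n(W) = -3 + (W - W) = -3 + 0 = -3)
q(L, E) = E + L
v = 2554/1997 (v = -15324*(-1/11982) = 2554/1997 ≈ 1.2789)
Q = 3437/2933593 (Q = (2554/1997 - 3)/(-6608 + 5139) = -3437/1997/(-1469) = -3437/1997*(-1/1469) = 3437/2933593 ≈ 0.0011716)
(-28967 + q(1/(16 - 22), -126)) + Q = (-28967 + (-126 + 1/(16 - 22))) + 3437/2933593 = (-28967 + (-126 + 1/(-6))) + 3437/2933593 = (-28967 + (-126 - 1/6)) + 3437/2933593 = (-28967 - 757/6) + 3437/2933593 = -174559/6 + 3437/2933593 = -512085039865/17601558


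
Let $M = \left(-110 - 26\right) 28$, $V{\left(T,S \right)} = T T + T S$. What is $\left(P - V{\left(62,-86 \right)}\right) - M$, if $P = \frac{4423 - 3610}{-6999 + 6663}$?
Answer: $\frac{592881}{112} \approx 5293.6$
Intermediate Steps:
$V{\left(T,S \right)} = T^{2} + S T$
$P = - \frac{271}{112}$ ($P = \frac{813}{-336} = 813 \left(- \frac{1}{336}\right) = - \frac{271}{112} \approx -2.4196$)
$M = -3808$ ($M = \left(-136\right) 28 = -3808$)
$\left(P - V{\left(62,-86 \right)}\right) - M = \left(- \frac{271}{112} - 62 \left(-86 + 62\right)\right) - -3808 = \left(- \frac{271}{112} - 62 \left(-24\right)\right) + 3808 = \left(- \frac{271}{112} - -1488\right) + 3808 = \left(- \frac{271}{112} + 1488\right) + 3808 = \frac{166385}{112} + 3808 = \frac{592881}{112}$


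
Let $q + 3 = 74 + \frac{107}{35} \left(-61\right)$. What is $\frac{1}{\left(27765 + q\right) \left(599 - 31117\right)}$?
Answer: $- \frac{35}{29533275694} \approx -1.1851 \cdot 10^{-9}$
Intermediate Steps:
$q = - \frac{4042}{35}$ ($q = -3 + \left(74 + \frac{107}{35} \left(-61\right)\right) = -3 + \left(74 - \frac{6527}{35}\right) = -3 - \frac{3937}{35} = - \frac{4042}{35} \approx -115.49$)
$\frac{1}{\left(27765 + q\right) \left(599 - 31117\right)} = \frac{1}{\left(27765 - \frac{4042}{35}\right) \left(599 - 31117\right)} = \frac{1}{\frac{967733}{35} \left(-30518\right)} = \frac{1}{- \frac{29533275694}{35}} = - \frac{35}{29533275694}$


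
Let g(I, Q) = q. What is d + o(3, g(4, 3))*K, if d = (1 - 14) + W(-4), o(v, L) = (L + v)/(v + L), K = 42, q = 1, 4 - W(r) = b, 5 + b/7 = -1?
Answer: 75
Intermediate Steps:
b = -42 (b = -35 + 7*(-1) = -35 - 7 = -42)
W(r) = 46 (W(r) = 4 - 1*(-42) = 4 + 42 = 46)
g(I, Q) = 1
o(v, L) = 1 (o(v, L) = (L + v)/(L + v) = 1)
d = 33 (d = (1 - 14) + 46 = -13 + 46 = 33)
d + o(3, g(4, 3))*K = 33 + 1*42 = 33 + 42 = 75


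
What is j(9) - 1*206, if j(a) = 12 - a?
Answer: -203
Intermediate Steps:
j(9) - 1*206 = (12 - 1*9) - 1*206 = (12 - 9) - 206 = 3 - 206 = -203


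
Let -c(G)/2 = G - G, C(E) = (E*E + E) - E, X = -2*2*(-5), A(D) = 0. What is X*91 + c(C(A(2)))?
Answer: 1820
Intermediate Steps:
X = 20 (X = -4*(-5) = 20)
C(E) = E² (C(E) = (E² + E) - E = (E + E²) - E = E²)
c(G) = 0 (c(G) = -2*(G - G) = -2*0 = 0)
X*91 + c(C(A(2))) = 20*91 + 0 = 1820 + 0 = 1820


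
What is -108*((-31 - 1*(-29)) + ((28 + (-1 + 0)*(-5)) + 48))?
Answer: -8532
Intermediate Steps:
-108*((-31 - 1*(-29)) + ((28 + (-1 + 0)*(-5)) + 48)) = -108*((-31 + 29) + ((28 - 1*(-5)) + 48)) = -108*(-2 + ((28 + 5) + 48)) = -108*(-2 + (33 + 48)) = -108*(-2 + 81) = -108*79 = -8532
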